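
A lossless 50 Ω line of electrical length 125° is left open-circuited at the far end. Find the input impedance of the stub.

Z_in ≈ +j35 Ω

tan(βl) = -1.43
For an open-circuited stub, Z_in = −jZ_0·cot(βl) = −jZ_0/tan(βl)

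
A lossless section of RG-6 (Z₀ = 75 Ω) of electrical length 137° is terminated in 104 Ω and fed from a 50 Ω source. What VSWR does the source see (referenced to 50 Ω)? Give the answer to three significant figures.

VSWR ≈ 1.72

tan(βl) = -0.933
Z_in = Z_0·(Z_L + jZ_0·tanβl)/(Z_0 + jZ_L·tanβl) = 72.8 + j24.2 Ω
Γ_s = (Z_in − Z_s)/(Z_in + Z_s) = (22.8 + j24.2)/(123 + j24.2), |Γ_s| = 0.265
VSWR = (1 + |Γ_s|)/(1 − |Γ_s|)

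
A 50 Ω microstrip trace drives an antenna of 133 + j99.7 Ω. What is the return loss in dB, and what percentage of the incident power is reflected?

Γ = (83 + j99.7)/(183 + j99.7), |Γ| = 0.623
RL = −20·log₁₀(0.623) = 4.12 dB
P_refl/P_inc = |Γ|² = 0.388

RL ≈ 4.12 dB; 38.8% of incident power reflected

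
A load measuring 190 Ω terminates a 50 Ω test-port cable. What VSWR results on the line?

For a purely resistive load, VSWR = R_L/Z_0 or Z_0/R_L (whichever > 1) = 190/50

VSWR ≈ 3.8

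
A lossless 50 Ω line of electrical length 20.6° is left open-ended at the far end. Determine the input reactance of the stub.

tan(βl) = 0.376
For an open-ended stub, Z_in = −jZ_0·cot(βl) = −jZ_0/tan(βl)

X_in ≈ -133 Ω (capacitive)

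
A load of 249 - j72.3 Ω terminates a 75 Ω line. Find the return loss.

RL ≈ 4.92 dB

Γ = (174 − j72.3)/(324 − j72.3), |Γ| = 0.568
RL = −20·log₁₀|Γ| = −20·log₁₀(0.568)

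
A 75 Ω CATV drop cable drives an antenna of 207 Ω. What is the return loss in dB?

Γ = (207 − 75)/(207 + 75) = 0.468
RL = −20·log₁₀|Γ| = −20·log₁₀(0.468)

RL ≈ 6.59 dB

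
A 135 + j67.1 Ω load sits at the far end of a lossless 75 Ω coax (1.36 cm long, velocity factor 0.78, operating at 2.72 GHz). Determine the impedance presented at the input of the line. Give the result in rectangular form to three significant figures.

Z_in ≈ 58.3 − j56.7 Ω

λ = v/f = 0.78·c / 2.72 GHz = 0.086 m
βl = 2π·l/λ = 2π × 0.158 = 56.9°
tan(βl) = tan(56.9°) = 1.53
Z_in = Z_0·(Z_L + jZ_0·tanβl)/(Z_0 + jZ_L·tanβl)
     = 75·(135 + j182)/(-28 + j207)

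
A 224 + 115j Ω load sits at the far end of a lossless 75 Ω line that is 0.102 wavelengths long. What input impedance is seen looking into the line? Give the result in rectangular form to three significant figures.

Z_in ≈ 70 − j105 Ω

βl = 2π × 0.102 = 36.7°
tan(βl) = tan(36.7°) = 0.746
Z_in = Z_0·(Z_L + jZ_0·tanβl)/(Z_0 + jZ_L·tanβl)
     = 75·(224 + j171)/(-10.8 + j167)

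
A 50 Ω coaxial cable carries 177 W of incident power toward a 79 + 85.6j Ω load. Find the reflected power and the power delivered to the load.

|Γ| = |(29 + j85.6)/(129 + j85.6)| = 0.584
|Γ|² = 0.341
P_refl = |Γ|²·P_inc = 60.3 W, P_del = (1 − |Γ|²)·P_inc = 117 W

P_reflected ≈ 60.3 W; P_delivered ≈ 117 W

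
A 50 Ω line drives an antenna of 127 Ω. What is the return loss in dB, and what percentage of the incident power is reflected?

Γ = (127 − 50)/(127 + 50) = 0.435
RL = −20·log₁₀(0.435) = 7.23 dB
P_refl/P_inc = |Γ|² = 0.189

RL ≈ 7.23 dB; 18.9% of incident power reflected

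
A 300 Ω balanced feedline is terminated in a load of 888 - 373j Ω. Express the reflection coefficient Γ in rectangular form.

Γ ≈ 0.54 − j0.144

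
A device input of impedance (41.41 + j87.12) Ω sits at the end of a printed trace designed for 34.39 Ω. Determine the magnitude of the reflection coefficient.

|Γ| ≈ 0.757

Γ = (Z_L − Z_0)/(Z_L + Z_0) = (7.02 + j87.12)/(75.8 + j87.12)
|Γ| = 87.4/115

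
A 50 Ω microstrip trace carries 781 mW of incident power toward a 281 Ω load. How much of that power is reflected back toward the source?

P_reflected ≈ 380 mW

Γ = (281 − 50)/(281 + 50) = 0.698
|Γ|² = 0.487
P_refl = |Γ|²·P_inc = 380 mW, P_del = (1 − |Γ|²)·P_inc = 401 mW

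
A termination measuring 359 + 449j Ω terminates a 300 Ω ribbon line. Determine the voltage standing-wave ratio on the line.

Γ = (Z_L − Z_0)/(Z_L + Z_0) = (59 + j449)/(659 + j449)
|Γ| = 453/797 = 0.568
VSWR = (1 + |Γ|)/(1 − |Γ|) = 1.57/0.432

VSWR ≈ 3.63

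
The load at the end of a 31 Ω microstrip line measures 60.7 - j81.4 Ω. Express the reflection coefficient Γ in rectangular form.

Γ ≈ 0.622 − j0.336

Γ = (Z_L − Z_0)/(Z_L + Z_0) = (29.7 − j81.4)/(91.7 − j81.4)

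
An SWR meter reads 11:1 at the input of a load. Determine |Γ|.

|Γ| ≈ 0.833

|Γ| = (S − 1)/(S + 1) = (11 − 1)/(11 + 1) = 10/12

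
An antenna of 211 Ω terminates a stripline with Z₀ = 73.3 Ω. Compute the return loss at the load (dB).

Γ = (211 − 73.3)/(211 + 73.3) = 0.484
RL = −20·log₁₀|Γ| = −20·log₁₀(0.484)

RL ≈ 6.3 dB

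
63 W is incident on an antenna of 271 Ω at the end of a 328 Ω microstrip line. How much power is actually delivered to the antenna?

P_delivered ≈ 62.4 W

Γ = (271 − 328)/(271 + 328) = -0.0952
|Γ|² = 0.00906
P_refl = |Γ|²·P_inc = 0.57 W, P_del = (1 − |Γ|²)·P_inc = 62.4 W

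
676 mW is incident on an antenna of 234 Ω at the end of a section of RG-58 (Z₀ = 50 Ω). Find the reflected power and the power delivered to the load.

P_reflected ≈ 284 mW; P_delivered ≈ 392 mW

Γ = (234 − 50)/(234 + 50) = 0.648
|Γ|² = 0.42
P_refl = |Γ|²·P_inc = 284 mW, P_del = (1 − |Γ|²)·P_inc = 392 mW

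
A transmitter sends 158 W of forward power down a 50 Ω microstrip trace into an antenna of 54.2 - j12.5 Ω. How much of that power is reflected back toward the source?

|Γ| = |(4.2 − j12.5)/(104.2 − j12.5)| = 0.126
|Γ|² = 0.0158
P_refl = |Γ|²·P_inc = 2.49 W, P_del = (1 − |Γ|²)·P_inc = 156 W

P_reflected ≈ 2.49 W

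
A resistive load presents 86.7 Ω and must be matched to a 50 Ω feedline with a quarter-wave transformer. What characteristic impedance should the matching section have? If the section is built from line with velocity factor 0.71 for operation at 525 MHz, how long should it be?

Z_qwt ≈ 65.8 Ω; length ≈ 10.1 cm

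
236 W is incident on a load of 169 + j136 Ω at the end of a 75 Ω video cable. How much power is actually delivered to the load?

P_delivered ≈ 153 W

|Γ| = |(94 + j136)/(244 + j136)| = 0.592
|Γ|² = 0.35
P_refl = |Γ|²·P_inc = 82.7 W, P_del = (1 − |Γ|²)·P_inc = 153 W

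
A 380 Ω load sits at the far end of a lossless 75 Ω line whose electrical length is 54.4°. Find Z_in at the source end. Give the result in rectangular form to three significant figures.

tan(βl) = tan(54.4°) = 1.4
Z_in = Z_0·(Z_L + jZ_0·tanβl)/(Z_0 + jZ_L·tanβl)
     = 75·(380 + j105)/(75 + j531)

Z_in ≈ 22 − j50.6 Ω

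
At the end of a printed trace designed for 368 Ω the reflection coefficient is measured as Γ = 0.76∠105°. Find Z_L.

Z_L ≈ 78.9 + j274 Ω

Z_L = Z_0·(1 + Γ)/(1 − Γ) = 368·(0.803 + j0.734)/(1.2 − j0.734)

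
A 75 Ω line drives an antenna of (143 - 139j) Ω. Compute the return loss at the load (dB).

RL ≈ 4.46 dB

Γ = (68 − j139)/(218 − j139), |Γ| = 0.599
RL = −20·log₁₀|Γ| = −20·log₁₀(0.599)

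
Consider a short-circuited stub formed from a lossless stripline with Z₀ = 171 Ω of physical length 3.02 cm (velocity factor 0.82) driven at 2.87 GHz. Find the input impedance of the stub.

Z_in ≈ −j228 Ω

λ = v/f = 0.82·c / 2.87 GHz = 0.0857 m
βl = 2π·l/λ = 2π × 0.352 = 127°
tan(βl) = -1.33
For a short-circuited stub, Z_in = jZ_0·tan(βl)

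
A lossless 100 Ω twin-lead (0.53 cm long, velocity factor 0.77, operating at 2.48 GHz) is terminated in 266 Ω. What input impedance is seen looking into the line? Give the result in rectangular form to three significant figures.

λ = v/f = 0.77·c / 2.48 GHz = 0.0931 m
βl = 2π·l/λ = 2π × 0.0569 = 20.5°
tan(βl) = tan(20.5°) = 0.374
Z_in = Z_0·(Z_L + jZ_0·tanβl)/(Z_0 + jZ_L·tanβl)
     = 100·(266 + j37.4)/(100 + j99.4)

Z_in ≈ 153 − j114 Ω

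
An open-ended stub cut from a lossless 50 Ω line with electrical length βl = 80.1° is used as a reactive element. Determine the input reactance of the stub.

tan(βl) = 5.73
For an open-ended stub, Z_in = −jZ_0·cot(βl) = −jZ_0/tan(βl)

X_in ≈ -8.73 Ω (capacitive)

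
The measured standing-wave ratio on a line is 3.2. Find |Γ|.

|Γ| ≈ 0.524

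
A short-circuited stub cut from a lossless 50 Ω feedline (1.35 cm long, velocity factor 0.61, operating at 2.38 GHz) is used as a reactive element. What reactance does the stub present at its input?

X_in ≈ 99 Ω (inductive)

λ = v/f = 0.61·c / 2.38 GHz = 0.0769 m
βl = 2π·l/λ = 2π × 0.176 = 63.2°
tan(βl) = 1.98
For a short-circuited stub, Z_in = jZ_0·tan(βl)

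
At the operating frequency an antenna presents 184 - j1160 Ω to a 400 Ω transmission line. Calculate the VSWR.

VSWR ≈ 20.9

Γ = (Z_L − Z_0)/(Z_L + Z_0) = (-216 − j1160)/(584 − j1160)
|Γ| = 1180/1300 = 0.909
VSWR = (1 + |Γ|)/(1 − |Γ|) = 1.91/0.0915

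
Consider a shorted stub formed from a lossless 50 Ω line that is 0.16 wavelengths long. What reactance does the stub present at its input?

βl = 2π × 0.16 = 57.6°
tan(βl) = 1.58
For a shorted stub, Z_in = jZ_0·tan(βl)

X_in ≈ 78.8 Ω (inductive)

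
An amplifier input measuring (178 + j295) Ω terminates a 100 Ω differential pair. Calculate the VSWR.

VSWR ≈ 7.09

Γ = (Z_L − Z_0)/(Z_L + Z_0) = (78 + j295)/(278 + j295)
|Γ| = 305/405 = 0.753
VSWR = (1 + |Γ|)/(1 − |Γ|) = 1.75/0.247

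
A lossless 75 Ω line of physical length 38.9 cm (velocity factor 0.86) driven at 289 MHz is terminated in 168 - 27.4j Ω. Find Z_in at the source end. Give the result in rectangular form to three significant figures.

λ = v/f = 0.86·c / 289 MHz = 0.893 m
βl = 2π·l/λ = 2π × 0.436 = 157°
tan(βl) = tan(157°) = -0.427
Z_in = Z_0·(Z_L + jZ_0·tanβl)/(Z_0 + jZ_L·tanβl)
     = 75·(168 − j59.4)/(63.3 − j71.8)

Z_in ≈ 122 + j67.9 Ω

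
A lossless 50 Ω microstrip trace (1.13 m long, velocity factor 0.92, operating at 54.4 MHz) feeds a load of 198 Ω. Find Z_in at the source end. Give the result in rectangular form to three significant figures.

λ = v/f = 0.92·c / 54.4 MHz = 5.07 m
βl = 2π·l/λ = 2π × 0.223 = 80.2°
tan(βl) = tan(80.2°) = 5.78
Z_in = Z_0·(Z_L + jZ_0·tanβl)/(Z_0 + jZ_L·tanβl)
     = 50·(198 + j289)/(50 + j1140)

Z_in ≈ 13 − j8.09 Ω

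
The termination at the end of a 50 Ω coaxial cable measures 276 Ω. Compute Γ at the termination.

Γ = 0.693

Γ = (Z_L − Z_0)/(Z_L + Z_0) = (276 − 50)/(276 + 50) = 226/326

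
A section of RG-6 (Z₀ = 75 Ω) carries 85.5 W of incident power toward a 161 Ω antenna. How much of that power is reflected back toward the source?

P_reflected ≈ 11.4 W

Γ = (161 − 75)/(161 + 75) = 0.364
|Γ|² = 0.133
P_refl = |Γ|²·P_inc = 11.4 W, P_del = (1 − |Γ|²)·P_inc = 74.1 W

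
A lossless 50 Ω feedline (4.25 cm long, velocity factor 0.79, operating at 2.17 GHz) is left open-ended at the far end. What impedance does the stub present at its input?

Z_in ≈ +j59.8 Ω

λ = v/f = 0.79·c / 2.17 GHz = 0.109 m
βl = 2π·l/λ = 2π × 0.389 = 140°
tan(βl) = -0.836
For an open-ended stub, Z_in = −jZ_0·cot(βl) = −jZ_0/tan(βl)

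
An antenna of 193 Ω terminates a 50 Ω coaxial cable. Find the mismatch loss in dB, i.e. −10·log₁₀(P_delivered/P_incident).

mismatch loss ≈ 1.85 dB

Γ = (193 − 50)/(193 + 50) = 0.588
|Γ|² = 0.346, so P_del/P_inc = 1 − |Γ|² = 0.654
ML = −10·log₁₀(1 − |Γ|²)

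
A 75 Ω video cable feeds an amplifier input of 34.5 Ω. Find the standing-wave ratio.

VSWR ≈ 2.17

Γ = (34.5 − 75)/(34.5 + 75) = -0.37
VSWR = (1 + 0.37)/(1 − 0.37)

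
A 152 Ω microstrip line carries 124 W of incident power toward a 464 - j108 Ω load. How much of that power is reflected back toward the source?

|Γ| = |(312 − j108)/(616 − j108)| = 0.528
|Γ|² = 0.279
P_refl = |Γ|²·P_inc = 34.6 W, P_del = (1 − |Γ|²)·P_inc = 89.4 W

P_reflected ≈ 34.6 W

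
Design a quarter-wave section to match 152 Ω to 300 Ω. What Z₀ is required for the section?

Z_qwt ≈ 214 Ω

Z_qwt = √(Z_0·R_L) = √(300 × 152) = √45600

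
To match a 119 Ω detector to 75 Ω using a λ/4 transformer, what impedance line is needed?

Z_qwt ≈ 94.5 Ω

Z_qwt = √(Z_0·R_L) = √(75 × 119) = √8925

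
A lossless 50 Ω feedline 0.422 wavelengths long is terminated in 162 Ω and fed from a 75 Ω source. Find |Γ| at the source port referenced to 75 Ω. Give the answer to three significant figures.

|Γ| ≈ 0.475

βl = 2π × 0.422 = 152°
tan(βl) = -0.534
Z_in = Z_0·(Z_L + jZ_0·tanβl)/(Z_0 + jZ_L·tanβl) = 52.2 + j63.5 Ω
Γ_s = (Z_in − Z_s)/(Z_in + Z_s) = (-22.8 + j63.5)/(127 + j63.5), |Γ_s| = 0.475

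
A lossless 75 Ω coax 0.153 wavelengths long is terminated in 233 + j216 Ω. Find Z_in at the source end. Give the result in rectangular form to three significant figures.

βl = 2π × 0.153 = 55.1°
tan(βl) = tan(55.1°) = 1.43
Z_in = Z_0·(Z_L + jZ_0·tanβl)/(Z_0 + jZ_L·tanβl)
     = 75·(233 + j323)/(-234 + j334)

Z_in ≈ 24 − j69.2 Ω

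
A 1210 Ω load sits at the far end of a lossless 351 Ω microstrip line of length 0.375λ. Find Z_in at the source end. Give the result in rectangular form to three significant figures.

Z_in ≈ 188 + j297 Ω

βl = 2π × 0.375 = 135°
tan(βl) = tan(135°) = -1
Z_in = Z_0·(Z_L + jZ_0·tanβl)/(Z_0 + jZ_L·tanβl)
     = 351·(1210 − j351)/(351 − j1210)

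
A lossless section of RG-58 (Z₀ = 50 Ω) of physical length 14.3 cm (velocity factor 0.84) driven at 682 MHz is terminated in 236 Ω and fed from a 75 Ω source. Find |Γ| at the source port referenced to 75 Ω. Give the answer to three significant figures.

λ = v/f = 0.84·c / 682 MHz = 0.37 m
βl = 2π·l/λ = 2π × 0.387 = 139°
tan(βl) = -0.859
Z_in = Z_0·(Z_L + jZ_0·tanβl)/(Z_0 + jZ_L·tanβl) = 23.5 + j52.4 Ω
Γ_s = (Z_in − Z_s)/(Z_in + Z_s) = (-51.5 + j52.4)/(98.5 + j52.4), |Γ_s| = 0.658

|Γ| ≈ 0.658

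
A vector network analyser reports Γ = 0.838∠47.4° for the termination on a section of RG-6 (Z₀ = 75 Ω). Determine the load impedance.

Z_L ≈ 39.3 + j163 Ω

Z_L = Z_0·(1 + Γ)/(1 − Γ) = 75·(1.57 + j0.617)/(0.433 − j0.617)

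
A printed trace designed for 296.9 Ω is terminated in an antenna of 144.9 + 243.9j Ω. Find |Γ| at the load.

Γ = (Z_L − Z_0)/(Z_L + Z_0) = (-152 + j243.9)/(441.8 + j243.9)
|Γ| = 287/505

|Γ| ≈ 0.569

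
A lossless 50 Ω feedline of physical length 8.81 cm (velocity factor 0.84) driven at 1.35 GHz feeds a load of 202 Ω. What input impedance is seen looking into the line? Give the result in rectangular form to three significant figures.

Z_in ≈ 137 + j89.9 Ω

λ = v/f = 0.84·c / 1.35 GHz = 0.187 m
βl = 2π·l/λ = 2π × 0.472 = 170°
tan(βl) = tan(170°) = -0.178
Z_in = Z_0·(Z_L + jZ_0·tanβl)/(Z_0 + jZ_L·tanβl)
     = 50·(202 − j8.9)/(50 − j36)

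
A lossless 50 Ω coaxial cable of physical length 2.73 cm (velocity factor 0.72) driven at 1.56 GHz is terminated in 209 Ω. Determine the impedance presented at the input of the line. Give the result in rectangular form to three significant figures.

λ = v/f = 0.72·c / 1.56 GHz = 0.138 m
βl = 2π·l/λ = 2π × 0.197 = 71°
tan(βl) = tan(71°) = 2.9
Z_in = Z_0·(Z_L + jZ_0·tanβl)/(Z_0 + jZ_L·tanβl)
     = 50·(209 + j145)/(50 + j606)

Z_in ≈ 13.3 − j16.1 Ω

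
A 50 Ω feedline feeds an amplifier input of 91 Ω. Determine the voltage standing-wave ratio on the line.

VSWR ≈ 1.82

Γ = (91 − 50)/(91 + 50) = 0.291
VSWR = (1 + 0.291)/(1 − 0.291)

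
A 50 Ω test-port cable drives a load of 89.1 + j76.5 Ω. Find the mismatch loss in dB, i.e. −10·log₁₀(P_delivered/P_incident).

Γ = (39.1 + j76.5)/(139.1 + j76.5), |Γ| = 0.541
|Γ|² = 0.293, so P_del/P_inc = 1 − |Γ|² = 0.707
ML = −10·log₁₀(1 − |Γ|²)

mismatch loss ≈ 1.51 dB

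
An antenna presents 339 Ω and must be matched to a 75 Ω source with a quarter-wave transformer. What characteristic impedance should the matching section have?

Z_qwt ≈ 159 Ω

Z_qwt = √(Z_0·R_L) = √(75 × 339) = √25420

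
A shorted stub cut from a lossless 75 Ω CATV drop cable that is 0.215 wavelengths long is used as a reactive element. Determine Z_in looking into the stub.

Z_in ≈ +j336 Ω

βl = 2π × 0.215 = 77.4°
tan(βl) = 4.47
For a shorted stub, Z_in = jZ_0·tan(βl)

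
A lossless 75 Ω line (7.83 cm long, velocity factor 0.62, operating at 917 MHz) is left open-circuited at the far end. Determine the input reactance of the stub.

λ = v/f = 0.62·c / 917 MHz = 0.203 m
βl = 2π·l/λ = 2π × 0.386 = 139°
tan(βl) = -0.87
For an open-circuited stub, Z_in = −jZ_0·cot(βl) = −jZ_0/tan(βl)

X_in ≈ 86.2 Ω (inductive)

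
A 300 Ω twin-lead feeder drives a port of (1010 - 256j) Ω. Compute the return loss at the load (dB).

RL ≈ 4.95 dB

Γ = (710 − j256)/(1310 − j256), |Γ| = 0.565
RL = −20·log₁₀|Γ| = −20·log₁₀(0.565)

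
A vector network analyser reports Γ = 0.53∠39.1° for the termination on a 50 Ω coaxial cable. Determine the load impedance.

Z_L ≈ 78.5 + j72.9 Ω

Z_L = Z_0·(1 + Γ)/(1 − Γ) = 50·(1.41 + j0.334)/(0.589 − j0.334)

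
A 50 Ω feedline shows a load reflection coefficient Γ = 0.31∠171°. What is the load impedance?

Z_L = Z_0·(1 + Γ)/(1 − Γ) = 50·(0.694 + j0.0485)/(1.31 − j0.0485)

Z_L ≈ 26.5 + j2.84 Ω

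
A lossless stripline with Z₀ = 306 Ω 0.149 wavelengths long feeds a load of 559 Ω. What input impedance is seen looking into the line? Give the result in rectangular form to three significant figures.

Z_in ≈ 222 − j136 Ω

βl = 2π × 0.149 = 53.6°
tan(βl) = tan(53.6°) = 1.36
Z_in = Z_0·(Z_L + jZ_0·tanβl)/(Z_0 + jZ_L·tanβl)
     = 306·(559 + j416)/(306 + j759)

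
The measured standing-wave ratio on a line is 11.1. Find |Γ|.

|Γ| = (S − 1)/(S + 1) = (11.1 − 1)/(11.1 + 1) = 10.1/12.1

|Γ| ≈ 0.835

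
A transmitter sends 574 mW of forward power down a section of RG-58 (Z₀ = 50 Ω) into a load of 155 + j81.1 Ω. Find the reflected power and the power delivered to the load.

|Γ| = |(105 + j81.1)/(205 + j81.1)| = 0.602
|Γ|² = 0.362
P_refl = |Γ|²·P_inc = 208 mW, P_del = (1 − |Γ|²)·P_inc = 366 mW

P_reflected ≈ 208 mW; P_delivered ≈ 366 mW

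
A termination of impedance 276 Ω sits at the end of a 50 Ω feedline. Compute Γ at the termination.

Γ = 0.693

Γ = (Z_L − Z_0)/(Z_L + Z_0) = (276 − 50)/(276 + 50) = 226/326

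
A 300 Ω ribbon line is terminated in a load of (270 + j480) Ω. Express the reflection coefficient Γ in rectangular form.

Γ ≈ 0.384 + j0.519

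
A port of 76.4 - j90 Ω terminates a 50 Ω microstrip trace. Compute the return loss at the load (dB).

Γ = (26.4 − j90)/(126.4 − j90), |Γ| = 0.604
RL = −20·log₁₀|Γ| = −20·log₁₀(0.604)

RL ≈ 4.37 dB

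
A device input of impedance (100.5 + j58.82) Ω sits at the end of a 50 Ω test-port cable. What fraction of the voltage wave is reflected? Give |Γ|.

|Γ| ≈ 0.48

Γ = (Z_L − Z_0)/(Z_L + Z_0) = (50.5 + j58.82)/(150.5 + j58.82)
|Γ| = 77.5/162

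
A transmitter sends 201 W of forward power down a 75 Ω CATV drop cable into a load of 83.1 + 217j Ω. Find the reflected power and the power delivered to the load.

|Γ| = |(8.1 + j217)/(158.1 + j217)| = 0.809
|Γ|² = 0.654
P_refl = |Γ|²·P_inc = 131 W, P_del = (1 − |Γ|²)·P_inc = 69.5 W

P_reflected ≈ 131 W; P_delivered ≈ 69.5 W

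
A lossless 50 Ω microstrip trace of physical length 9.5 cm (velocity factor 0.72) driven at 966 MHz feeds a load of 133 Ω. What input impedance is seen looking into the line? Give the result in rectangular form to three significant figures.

Z_in ≈ 58.9 + j54.5 Ω

λ = v/f = 0.72·c / 966 MHz = 0.224 m
βl = 2π·l/λ = 2π × 0.425 = 153°
tan(βl) = tan(153°) = -0.511
Z_in = Z_0·(Z_L + jZ_0·tanβl)/(Z_0 + jZ_L·tanβl)
     = 50·(133 − j25.5)/(50 − j67.9)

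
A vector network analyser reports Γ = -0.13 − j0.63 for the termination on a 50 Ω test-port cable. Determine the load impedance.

Z_L ≈ 17.5 − j37.6 Ω

Z_L = Z_0·(1 + Γ)/(1 − Γ) = 50·(0.87 − j0.63)/(1.13 + j0.63)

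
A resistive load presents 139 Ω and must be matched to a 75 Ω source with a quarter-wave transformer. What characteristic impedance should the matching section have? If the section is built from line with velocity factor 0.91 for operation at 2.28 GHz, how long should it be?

Z_qwt ≈ 102 Ω; length ≈ 2.99 cm

Z_qwt = √(Z_0·R_L) = √(75 × 139) = √10420
λ = 0.91·c/f = 0.12 m, so l = λ/4 = 0.0299 m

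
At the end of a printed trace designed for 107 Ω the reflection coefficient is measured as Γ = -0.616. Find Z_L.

Z_L ≈ 25.4 Ω

Z_L = Z_0·(1 + Γ)/(1 − Γ) = 107·(0.384)/(1.62)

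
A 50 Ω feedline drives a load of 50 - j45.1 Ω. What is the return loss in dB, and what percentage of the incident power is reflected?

Γ = (0 − j45.1)/(100 − j45.1), |Γ| = 0.411
RL = −20·log₁₀(0.411) = 7.72 dB
P_refl/P_inc = |Γ|² = 0.169

RL ≈ 7.72 dB; 16.9% of incident power reflected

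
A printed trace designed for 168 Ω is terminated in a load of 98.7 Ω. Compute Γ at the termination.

Γ = -0.26

Γ = (Z_L − Z_0)/(Z_L + Z_0) = (98.7 − 168)/(98.7 + 168) = -69.3/266.7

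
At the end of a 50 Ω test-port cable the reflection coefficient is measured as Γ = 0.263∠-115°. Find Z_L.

Z_L = Z_0·(1 + Γ)/(1 − Γ) = 50·(0.889 − j0.238)/(1.11 + j0.238)

Z_L ≈ 36 − j18.5 Ω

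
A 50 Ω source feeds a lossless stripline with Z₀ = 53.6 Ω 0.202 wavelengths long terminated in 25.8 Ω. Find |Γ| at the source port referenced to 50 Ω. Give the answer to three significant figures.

βl = 2π × 0.202 = 72.7°
tan(βl) = 3.21
Z_in = Z_0·(Z_L + jZ_0·tanβl)/(Z_0 + jZ_L·tanβl) = 86.1 + j39 Ω
Γ_s = (Z_in − Z_s)/(Z_in + Z_s) = (36.1 + j39)/(136 + j39), |Γ_s| = 0.375

|Γ| ≈ 0.375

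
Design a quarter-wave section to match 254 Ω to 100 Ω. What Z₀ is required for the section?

Z_qwt = √(Z_0·R_L) = √(100 × 254) = √25400

Z_qwt ≈ 159 Ω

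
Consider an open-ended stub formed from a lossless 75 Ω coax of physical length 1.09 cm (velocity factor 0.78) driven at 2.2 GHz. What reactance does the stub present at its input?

λ = v/f = 0.78·c / 2.2 GHz = 0.106 m
βl = 2π·l/λ = 2π × 0.102 = 36.9°
tan(βl) = 0.751
For an open-ended stub, Z_in = −jZ_0·cot(βl) = −jZ_0/tan(βl)

X_in ≈ -99.9 Ω (capacitive)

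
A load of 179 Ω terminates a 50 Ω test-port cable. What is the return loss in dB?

Γ = (179 − 50)/(179 + 50) = 0.563
RL = −20·log₁₀|Γ| = −20·log₁₀(0.563)

RL ≈ 4.98 dB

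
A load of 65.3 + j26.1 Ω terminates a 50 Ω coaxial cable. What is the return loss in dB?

RL ≈ 11.8 dB

Γ = (15.3 + j26.1)/(115.3 + j26.1), |Γ| = 0.256
RL = −20·log₁₀|Γ| = −20·log₁₀(0.256)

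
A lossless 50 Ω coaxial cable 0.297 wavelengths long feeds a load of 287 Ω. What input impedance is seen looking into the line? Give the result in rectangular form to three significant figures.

Z_in ≈ 9.49 + j14.7 Ω

βl = 2π × 0.297 = 107°
tan(βl) = tan(107°) = -3.29
Z_in = Z_0·(Z_L + jZ_0·tanβl)/(Z_0 + jZ_L·tanβl)
     = 50·(287 − j164)/(50 − j943)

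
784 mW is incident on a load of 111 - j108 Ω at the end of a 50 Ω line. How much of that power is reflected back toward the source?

P_reflected ≈ 321 mW

|Γ| = |(61 − j108)/(161 − j108)| = 0.64
|Γ|² = 0.409
P_refl = |Γ|²·P_inc = 321 mW, P_del = (1 − |Γ|²)·P_inc = 463 mW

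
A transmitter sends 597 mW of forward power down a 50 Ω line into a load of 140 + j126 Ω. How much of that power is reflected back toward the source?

|Γ| = |(90 + j126)/(190 + j126)| = 0.679
|Γ|² = 0.461
P_refl = |Γ|²·P_inc = 275 mW, P_del = (1 − |Γ|²)·P_inc = 322 mW

P_reflected ≈ 275 mW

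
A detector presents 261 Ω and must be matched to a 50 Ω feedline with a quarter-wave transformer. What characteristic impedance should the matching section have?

Z_qwt = √(Z_0·R_L) = √(50 × 261) = √13050

Z_qwt ≈ 114 Ω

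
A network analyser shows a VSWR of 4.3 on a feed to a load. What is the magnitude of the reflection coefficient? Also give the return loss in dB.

|Γ| ≈ 0.623; return loss ≈ 4.12 dB

|Γ| = (S − 1)/(S + 1) = (4.3 − 1)/(4.3 + 1) = 3.3/5.3
RL = −20·log₁₀|Γ| = −20·log₁₀(0.623)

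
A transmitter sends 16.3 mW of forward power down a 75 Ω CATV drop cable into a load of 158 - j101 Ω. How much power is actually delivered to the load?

P_delivered ≈ 12 mW

|Γ| = |(83 − j101)/(233 − j101)| = 0.515
|Γ|² = 0.265
P_refl = |Γ|²·P_inc = 4.32 mW, P_del = (1 − |Γ|²)·P_inc = 12 mW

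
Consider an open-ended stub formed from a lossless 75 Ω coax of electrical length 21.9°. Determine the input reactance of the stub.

X_in ≈ -187 Ω (capacitive)

tan(βl) = 0.402
For an open-ended stub, Z_in = −jZ_0·cot(βl) = −jZ_0/tan(βl)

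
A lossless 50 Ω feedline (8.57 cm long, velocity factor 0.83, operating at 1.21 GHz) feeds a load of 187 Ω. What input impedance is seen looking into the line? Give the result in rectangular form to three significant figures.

λ = v/f = 0.83·c / 1.21 GHz = 0.206 m
βl = 2π·l/λ = 2π × 0.416 = 150°
tan(βl) = tan(150°) = -0.579
Z_in = Z_0·(Z_L + jZ_0·tanβl)/(Z_0 + jZ_L·tanβl)
     = 50·(187 − j29)/(50 − j108)

Z_in ≈ 43.9 + j66.1 Ω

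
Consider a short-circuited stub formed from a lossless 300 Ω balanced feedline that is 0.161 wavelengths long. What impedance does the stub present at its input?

βl = 2π × 0.161 = 58°
tan(βl) = 1.6
For a short-circuited stub, Z_in = jZ_0·tan(βl)

Z_in ≈ +j479 Ω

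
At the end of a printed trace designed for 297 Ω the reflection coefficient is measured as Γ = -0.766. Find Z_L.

Z_L ≈ 39.4 Ω

Z_L = Z_0·(1 + Γ)/(1 − Γ) = 297·(0.234)/(1.77)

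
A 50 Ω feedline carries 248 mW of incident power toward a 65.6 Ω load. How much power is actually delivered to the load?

P_delivered ≈ 243 mW

Γ = (65.6 − 50)/(65.6 + 50) = 0.135
|Γ|² = 0.0182
P_refl = |Γ|²·P_inc = 4.52 mW, P_del = (1 − |Γ|²)·P_inc = 243 mW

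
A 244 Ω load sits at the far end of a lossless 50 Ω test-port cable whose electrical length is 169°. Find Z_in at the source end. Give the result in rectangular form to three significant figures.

Z_in ≈ 133 + j117 Ω

tan(βl) = tan(169°) = -0.194
Z_in = Z_0·(Z_L + jZ_0·tanβl)/(Z_0 + jZ_L·tanβl)
     = 50·(244 − j9.72)/(50 − j47.4)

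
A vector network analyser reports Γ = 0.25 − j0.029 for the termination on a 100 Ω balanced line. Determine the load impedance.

Z_L = Z_0·(1 + Γ)/(1 − Γ) = 100·(1.25 − j0.029)/(0.75 + j0.029)

Z_L ≈ 166 − j10.3 Ω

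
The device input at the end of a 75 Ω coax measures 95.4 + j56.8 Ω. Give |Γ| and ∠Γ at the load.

Γ = (Z_L − Z_0)/(Z_L + Z_0) = (20.4 + j56.8)/(170.4 + j56.8)
|Γ| = 60.4/180 = 0.336

Γ ≈ 0.336 ∠ 51.8°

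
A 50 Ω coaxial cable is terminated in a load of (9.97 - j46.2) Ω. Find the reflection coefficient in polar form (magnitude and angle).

Γ = (Z_L − Z_0)/(Z_L + Z_0) = (-40.03 − j46.2)/(59.97 − j46.2)
|Γ| = 61.1/75.7 = 0.808

Γ ≈ 0.808 ∠ -93.3°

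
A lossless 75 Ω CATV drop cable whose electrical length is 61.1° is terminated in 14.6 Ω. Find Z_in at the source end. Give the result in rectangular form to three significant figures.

Z_in ≈ 55.6 + j116 Ω

tan(βl) = tan(61.1°) = 1.81
Z_in = Z_0·(Z_L + jZ_0·tanβl)/(Z_0 + jZ_L·tanβl)
     = 75·(14.6 + j136)/(75 + j26.4)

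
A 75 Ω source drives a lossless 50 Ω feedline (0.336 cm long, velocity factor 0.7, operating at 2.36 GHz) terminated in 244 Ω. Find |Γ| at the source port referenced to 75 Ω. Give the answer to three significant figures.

|Γ| ≈ 0.554

λ = v/f = 0.7·c / 2.36 GHz = 0.089 m
βl = 2π·l/λ = 2π × 0.0378 = 13.6°
tan(βl) = 0.242
Z_in = Z_0·(Z_L + jZ_0·tanβl)/(Z_0 + jZ_L·tanβl) = 108 − j115 Ω
Γ_s = (Z_in − Z_s)/(Z_in + Z_s) = (33 − j115)/(183 − j115), |Γ_s| = 0.554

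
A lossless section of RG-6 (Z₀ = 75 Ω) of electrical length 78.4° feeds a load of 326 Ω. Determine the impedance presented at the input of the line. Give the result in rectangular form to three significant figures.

tan(βl) = tan(78.4°) = 4.87
Z_in = Z_0·(Z_L + jZ_0·tanβl)/(Z_0 + jZ_L·tanβl)
     = 75·(326 + j365)/(75 + j1590)

Z_in ≈ 17.9 − j14.5 Ω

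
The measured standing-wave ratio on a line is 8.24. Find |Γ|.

|Γ| = (S − 1)/(S + 1) = (8.24 − 1)/(8.24 + 1) = 7.24/9.24

|Γ| ≈ 0.784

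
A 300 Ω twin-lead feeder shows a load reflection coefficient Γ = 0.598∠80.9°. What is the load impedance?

Z_L ≈ 165 + j303 Ω

Z_L = Z_0·(1 + Γ)/(1 − Γ) = 300·(1.09 + j0.59)/(0.905 − j0.59)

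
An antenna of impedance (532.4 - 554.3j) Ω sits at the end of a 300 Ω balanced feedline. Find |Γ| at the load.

Γ = (Z_L − Z_0)/(Z_L + Z_0) = (232.4 − j554.3)/(832.4 − j554.3)
|Γ| = 601/1000

|Γ| ≈ 0.601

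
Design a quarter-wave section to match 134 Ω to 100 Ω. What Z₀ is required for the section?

Z_qwt ≈ 116 Ω

Z_qwt = √(Z_0·R_L) = √(100 × 134) = √13400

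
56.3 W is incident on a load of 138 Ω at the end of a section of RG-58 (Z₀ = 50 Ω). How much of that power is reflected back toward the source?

Γ = (138 − 50)/(138 + 50) = 0.468
|Γ|² = 0.219
P_refl = |Γ|²·P_inc = 12.3 W, P_del = (1 − |Γ|²)·P_inc = 44 W

P_reflected ≈ 12.3 W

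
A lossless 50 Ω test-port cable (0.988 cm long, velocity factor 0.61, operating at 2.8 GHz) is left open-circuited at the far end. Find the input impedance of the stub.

Z_in ≈ −j35.8 Ω

λ = v/f = 0.61·c / 2.8 GHz = 0.0654 m
βl = 2π·l/λ = 2π × 0.151 = 54.4°
tan(βl) = 1.4
For an open-circuited stub, Z_in = −jZ_0·cot(βl) = −jZ_0/tan(βl)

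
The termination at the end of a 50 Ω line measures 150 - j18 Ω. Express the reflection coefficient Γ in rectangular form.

Γ ≈ 0.504 − j0.0446

Γ = (Z_L − Z_0)/(Z_L + Z_0) = (100 − j18)/(200 − j18)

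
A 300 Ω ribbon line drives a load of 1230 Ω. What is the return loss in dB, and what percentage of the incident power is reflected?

RL ≈ 4.32 dB; 36.9% of incident power reflected

Γ = (1230 − 300)/(1230 + 300) = 0.608
RL = −20·log₁₀(0.608) = 4.32 dB
P_refl/P_inc = |Γ|² = 0.369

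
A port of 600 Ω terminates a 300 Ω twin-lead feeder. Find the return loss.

RL ≈ 9.54 dB

Γ = (600 − 300)/(600 + 300) = 0.333
RL = −20·log₁₀|Γ| = −20·log₁₀(0.333)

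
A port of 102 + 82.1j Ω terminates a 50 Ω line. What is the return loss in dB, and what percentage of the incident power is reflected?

Γ = (52 + j82.1)/(152 + j82.1), |Γ| = 0.563
RL = −20·log₁₀(0.563) = 5 dB
P_refl/P_inc = |Γ|² = 0.316

RL ≈ 5 dB; 31.6% of incident power reflected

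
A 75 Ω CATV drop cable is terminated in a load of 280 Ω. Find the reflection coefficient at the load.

Γ = (Z_L − Z_0)/(Z_L + Z_0) = (280 − 75)/(280 + 75) = 205/355

Γ = 0.577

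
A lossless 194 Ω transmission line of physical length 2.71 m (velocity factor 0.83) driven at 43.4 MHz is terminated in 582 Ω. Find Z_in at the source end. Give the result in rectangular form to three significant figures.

Z_in ≈ 470 + j213 Ω

λ = v/f = 0.83·c / 43.4 MHz = 5.74 m
βl = 2π·l/λ = 2π × 0.472 = 170°
tan(βl) = tan(170°) = -0.176
Z_in = Z_0·(Z_L + jZ_0·tanβl)/(Z_0 + jZ_L·tanβl)
     = 194·(582 − j34.1)/(194 − j102)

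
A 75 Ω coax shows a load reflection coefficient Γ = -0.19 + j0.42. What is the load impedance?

Z_L ≈ 37.1 + j39.6 Ω

Z_L = Z_0·(1 + Γ)/(1 − Γ) = 75·(0.81 + j0.42)/(1.19 − j0.42)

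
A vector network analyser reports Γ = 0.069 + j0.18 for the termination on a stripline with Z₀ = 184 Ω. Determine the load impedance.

Z_L ≈ 197 + j73.7 Ω

Z_L = Z_0·(1 + Γ)/(1 − Γ) = 184·(1.07 + j0.18)/(0.931 − j0.18)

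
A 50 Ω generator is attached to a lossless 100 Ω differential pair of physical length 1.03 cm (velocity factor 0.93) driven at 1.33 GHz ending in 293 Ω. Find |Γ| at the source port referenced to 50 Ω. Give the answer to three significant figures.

|Γ| ≈ 0.692

λ = v/f = 0.93·c / 1.33 GHz = 0.21 m
βl = 2π·l/λ = 2π × 0.0491 = 17.7°
tan(βl) = 0.319
Z_in = Z_0·(Z_L + jZ_0·tanβl)/(Z_0 + jZ_L·tanβl) = 172 − j129 Ω
Γ_s = (Z_in − Z_s)/(Z_in + Z_s) = (122 − j129)/(222 − j129), |Γ_s| = 0.692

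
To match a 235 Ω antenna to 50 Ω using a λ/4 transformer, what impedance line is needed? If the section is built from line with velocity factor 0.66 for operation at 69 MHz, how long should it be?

Z_qwt = √(Z_0·R_L) = √(50 × 235) = √11750
λ = 0.66·c/f = 2.87 m, so l = λ/4 = 0.717 m

Z_qwt ≈ 108 Ω; length ≈ 71.7 cm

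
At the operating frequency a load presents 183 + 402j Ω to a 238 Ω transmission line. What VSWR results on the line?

Γ = (Z_L − Z_0)/(Z_L + Z_0) = (-55 + j402)/(421 + j402)
|Γ| = 406/582 = 0.697
VSWR = (1 + |Γ|)/(1 − |Γ|) = 1.7/0.303

VSWR ≈ 5.6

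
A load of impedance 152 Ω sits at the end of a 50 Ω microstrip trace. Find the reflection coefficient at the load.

Γ = 0.505

Γ = (Z_L − Z_0)/(Z_L + Z_0) = (152 − 50)/(152 + 50) = 102/202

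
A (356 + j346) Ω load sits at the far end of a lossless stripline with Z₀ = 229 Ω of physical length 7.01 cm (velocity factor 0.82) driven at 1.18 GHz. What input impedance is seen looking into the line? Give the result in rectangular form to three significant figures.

λ = v/f = 0.82·c / 1.18 GHz = 0.208 m
βl = 2π·l/λ = 2π × 0.336 = 121°
tan(βl) = tan(121°) = -1.66
Z_in = Z_0·(Z_L + jZ_0·tanβl)/(Z_0 + jZ_L·tanβl)
     = 229·(356 − j34.4)/(804 − j591)

Z_in ≈ 70.5 + j42.1 Ω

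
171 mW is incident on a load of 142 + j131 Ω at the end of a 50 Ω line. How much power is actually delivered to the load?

P_delivered ≈ 89.9 mW

|Γ| = |(92 + j131)/(192 + j131)| = 0.689
|Γ|² = 0.474
P_refl = |Γ|²·P_inc = 81.1 mW, P_del = (1 − |Γ|²)·P_inc = 89.9 mW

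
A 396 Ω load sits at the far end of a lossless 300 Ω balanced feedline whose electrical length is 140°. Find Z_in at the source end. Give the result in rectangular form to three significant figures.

Z_in ≈ 303 + j83.9 Ω

tan(βl) = tan(140°) = -0.839
Z_in = Z_0·(Z_L + jZ_0·tanβl)/(Z_0 + jZ_L·tanβl)
     = 300·(396 − j252)/(300 − j332)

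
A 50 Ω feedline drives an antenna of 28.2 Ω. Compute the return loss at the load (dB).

Γ = (28.2 − 50)/(28.2 + 50) = -0.279
RL = −20·log₁₀|Γ| = −20·log₁₀(0.279)

RL ≈ 11.1 dB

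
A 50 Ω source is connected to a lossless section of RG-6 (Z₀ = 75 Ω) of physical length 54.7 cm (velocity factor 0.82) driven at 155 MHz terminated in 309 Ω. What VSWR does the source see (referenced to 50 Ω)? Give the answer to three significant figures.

λ = v/f = 0.82·c / 155 MHz = 1.59 m
βl = 2π·l/λ = 2π × 0.345 = 124°
tan(βl) = -1.48
Z_in = Z_0·(Z_L + jZ_0·tanβl)/(Z_0 + jZ_L·tanβl) = 25.8 + j46.5 Ω
Γ_s = (Z_in − Z_s)/(Z_in + Z_s) = (-24.2 + j46.5)/(75.8 + j46.5), |Γ_s| = 0.589
VSWR = (1 + |Γ_s|)/(1 − |Γ_s|)

VSWR ≈ 3.87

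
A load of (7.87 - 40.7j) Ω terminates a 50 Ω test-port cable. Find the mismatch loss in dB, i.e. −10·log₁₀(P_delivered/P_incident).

Γ = (-42.13 − j40.7)/(57.87 − j40.7), |Γ| = 0.828
|Γ|² = 0.686, so P_del/P_inc = 1 − |Γ|² = 0.314
ML = −10·log₁₀(1 − |Γ|²)

mismatch loss ≈ 5.02 dB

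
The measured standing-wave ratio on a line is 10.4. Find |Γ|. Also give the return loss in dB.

|Γ| = (S − 1)/(S + 1) = (10.4 − 1)/(10.4 + 1) = 9.4/11.4
RL = −20·log₁₀|Γ| = −20·log₁₀(0.825)

|Γ| ≈ 0.825; return loss ≈ 1.68 dB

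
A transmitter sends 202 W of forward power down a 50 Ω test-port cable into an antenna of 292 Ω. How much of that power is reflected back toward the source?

Γ = (292 − 50)/(292 + 50) = 0.708
|Γ|² = 0.501
P_refl = |Γ|²·P_inc = 101 W, P_del = (1 − |Γ|²)·P_inc = 101 W

P_reflected ≈ 101 W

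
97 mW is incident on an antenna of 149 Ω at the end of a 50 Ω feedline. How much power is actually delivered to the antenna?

Γ = (149 − 50)/(149 + 50) = 0.497
|Γ|² = 0.247
P_refl = |Γ|²·P_inc = 24 mW, P_del = (1 − |Γ|²)·P_inc = 73 mW

P_delivered ≈ 73 mW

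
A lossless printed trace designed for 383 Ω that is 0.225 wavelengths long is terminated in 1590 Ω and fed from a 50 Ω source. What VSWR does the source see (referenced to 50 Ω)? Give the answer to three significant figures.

VSWR ≈ 2.74

βl = 2π × 0.225 = 81°
tan(βl) = 6.31
Z_in = Z_0·(Z_L + jZ_0·tanβl)/(Z_0 + jZ_L·tanβl) = 94.4 − j57.1 Ω
Γ_s = (Z_in − Z_s)/(Z_in + Z_s) = (44.4 − j57.1)/(144 − j57.1), |Γ_s| = 0.466
VSWR = (1 + |Γ_s|)/(1 − |Γ_s|)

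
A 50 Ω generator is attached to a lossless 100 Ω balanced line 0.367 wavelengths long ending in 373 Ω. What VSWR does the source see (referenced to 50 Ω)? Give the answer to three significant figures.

βl = 2π × 0.367 = 132°
tan(βl) = -1.11
Z_in = Z_0·(Z_L + jZ_0·tanβl)/(Z_0 + jZ_L·tanβl) = 46 + j79.3 Ω
Γ_s = (Z_in − Z_s)/(Z_in + Z_s) = (-3.98 + j79.3)/(96 + j79.3), |Γ_s| = 0.637
VSWR = (1 + |Γ_s|)/(1 − |Γ_s|)

VSWR ≈ 4.52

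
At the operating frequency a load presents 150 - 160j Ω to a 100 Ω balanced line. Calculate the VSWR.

Γ = (Z_L − Z_0)/(Z_L + Z_0) = (50 − j160)/(250 − j160)
|Γ| = 168/297 = 0.565
VSWR = (1 + |Γ|)/(1 − |Γ|) = 1.56/0.435

VSWR ≈ 3.6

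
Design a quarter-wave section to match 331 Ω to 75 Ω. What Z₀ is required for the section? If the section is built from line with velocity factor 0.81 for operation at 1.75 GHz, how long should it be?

Z_qwt = √(Z_0·R_L) = √(75 × 331) = √24820
λ = 0.81·c/f = 0.139 m, so l = λ/4 = 0.0347 m

Z_qwt ≈ 158 Ω; length ≈ 3.47 cm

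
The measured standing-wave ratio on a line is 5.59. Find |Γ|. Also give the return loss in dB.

|Γ| ≈ 0.697; return loss ≈ 3.14 dB

|Γ| = (S − 1)/(S + 1) = (5.59 − 1)/(5.59 + 1) = 4.59/6.59
RL = −20·log₁₀|Γ| = −20·log₁₀(0.697)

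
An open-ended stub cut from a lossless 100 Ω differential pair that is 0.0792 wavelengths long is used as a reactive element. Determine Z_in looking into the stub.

βl = 2π × 0.0792 = 28.5°
tan(βl) = 0.543
For an open-ended stub, Z_in = −jZ_0·cot(βl) = −jZ_0/tan(βl)

Z_in ≈ −j184 Ω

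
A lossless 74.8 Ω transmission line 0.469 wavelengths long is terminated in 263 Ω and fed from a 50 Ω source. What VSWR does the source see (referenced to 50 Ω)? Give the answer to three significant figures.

βl = 2π × 0.469 = 169°
tan(βl) = -0.197
Z_in = Z_0·(Z_L + jZ_0·tanβl)/(Z_0 + jZ_L·tanβl) = 184 + j113 Ω
Γ_s = (Z_in − Z_s)/(Z_in + Z_s) = (134 + j113)/(234 + j113), |Γ_s| = 0.675
VSWR = (1 + |Γ_s|)/(1 − |Γ_s|)

VSWR ≈ 5.16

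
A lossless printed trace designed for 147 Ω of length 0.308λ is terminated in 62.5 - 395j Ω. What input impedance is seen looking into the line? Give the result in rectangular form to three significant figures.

βl = 2π × 0.308 = 111°
tan(βl) = tan(111°) = -2.62
Z_in = Z_0·(Z_L + jZ_0·tanβl)/(Z_0 + jZ_L·tanβl)
     = 147·(62.5 − j780)/(-888 − j164)

Z_in ≈ 13 + j127 Ω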